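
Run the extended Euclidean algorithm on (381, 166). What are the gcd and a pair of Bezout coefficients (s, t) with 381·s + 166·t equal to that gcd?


Euclidean algorithm on (381, 166) — divide until remainder is 0:
  381 = 2 · 166 + 49
  166 = 3 · 49 + 19
  49 = 2 · 19 + 11
  19 = 1 · 11 + 8
  11 = 1 · 8 + 3
  8 = 2 · 3 + 2
  3 = 1 · 2 + 1
  2 = 2 · 1 + 0
gcd(381, 166) = 1.
Track Bezout coefficients alongside the remainders: start with r₀ = 381 = a·1 + b·0 (s = 1, t = 0) and r₁ = 166 = a·0 + b·1 (s = 0, t = 1); each new remainder r_{k+1} = r_{k-1} − q_k·r_k inherits s_{k+1} = s_{k-1} − q_k·s_k, t_{k+1} = t_{k-1} − q_k·t_k, so r_k = a·s_k + b·t_k at every step:
  q = 2: r = 49, s = 1 − 2·0 = 1, t = 0 − 2·1 = -2  (check: 381·1 + 166·(-2) = 49)
  q = 3: r = 19, s = 0 − 3·1 = -3, t = 1 − 3·(-2) = 7  (check: 381·(-3) + 166·7 = 19)
  q = 2: r = 11, s = 1 − 2·(-3) = 7, t = -2 − 2·7 = -16  (check: 381·7 + 166·(-16) = 11)
  q = 1: r = 8, s = -3 − 1·7 = -10, t = 7 − 1·(-16) = 23  (check: 381·(-10) + 166·23 = 8)
  q = 1: r = 3, s = 7 − 1·(-10) = 17, t = -16 − 1·23 = -39  (check: 381·17 + 166·(-39) = 3)
  q = 2: r = 2, s = -10 − 2·17 = -44, t = 23 − 2·(-39) = 101  (check: 381·(-44) + 166·101 = 2)
  q = 1: r = 1, s = 17 − 1·(-44) = 61, t = -39 − 1·101 = -140  (check: 381·61 + 166·(-140) = 1)
The row with r = 1 (the gcd) gives the Bezout coefficients s = 61, t = -140.
Result: 381 · (61) + 166 · (-140) = 1.

gcd(381, 166) = 1; s = 61, t = -140 (check: 381·61 + 166·(-140) = 1).


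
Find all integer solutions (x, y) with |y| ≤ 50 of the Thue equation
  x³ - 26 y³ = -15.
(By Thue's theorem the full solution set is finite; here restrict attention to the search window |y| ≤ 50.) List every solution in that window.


The equation is x³ - 26y³ = -15. For fixed y, x³ = 26·y³ − 15, so a solution requires the RHS to be a perfect cube.
Strategy: iterate y from -50 to 50, compute RHS = 26·y³ − 15, and check whether it is a (positive or negative) perfect cube.
Check small values of y:
  y = 0: RHS = -15 is not a perfect cube.
  y = 1: RHS = 11 is not a perfect cube.
  y = -1: RHS = -41 is not a perfect cube.
  y = 2: RHS = 193 is not a perfect cube.
  y = -2: RHS = -223 is not a perfect cube.
  y = 3: RHS = 687 is not a perfect cube.
  y = -3: RHS = -717 is not a perfect cube.
Continuing the search up to |y| = 50 finds no solutions either.
No (x, y) in the scanned range satisfies the equation.

No integer solutions with |y| ≤ 50.


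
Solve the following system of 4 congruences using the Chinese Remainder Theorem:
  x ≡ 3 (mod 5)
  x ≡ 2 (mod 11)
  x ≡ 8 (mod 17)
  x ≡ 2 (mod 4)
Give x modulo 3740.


Product of moduli M = 5 · 11 · 17 · 4 = 3740.
Merge one congruence at a time:
  Start: x ≡ 3 (mod 5).
  Combine with x ≡ 2 (mod 11); new modulus lcm = 55.
    Write x = 3 + 5·t and substitute into x ≡ 2 (mod 11): 5·t ≡ 2 − 3 = -1 (mod 11).
    Reduce coefficients mod 11: 5·t ≡ 10 (mod 11).
    The inverse of 5 mod 11 is 9 (since 5·9 = 45 = 4·11 + 1), so t ≡ 9·10 = 90 ≡ 2 (mod 11).
    Then x = 3 + 5·2 = 13, valid modulo lcm(5, 11) = 55: x ≡ 13 (mod 55).
  Combine with x ≡ 8 (mod 17); new modulus lcm = 935.
    Write x = 13 + 55·t and substitute into x ≡ 8 (mod 17): 55·t ≡ 8 − 13 = -5 (mod 17).
    Reduce coefficients mod 17: 4·t ≡ 12 (mod 17).
    The inverse of 4 mod 17 is 13 (since 4·13 = 52 = 3·17 + 1), so t ≡ 13·12 = 156 ≡ 3 (mod 17).
    Then x = 13 + 55·3 = 178, valid modulo lcm(55, 17) = 935: x ≡ 178 (mod 935).
  Combine with x ≡ 2 (mod 4); new modulus lcm = 3740.
    Write x = 178 + 935·t and substitute into x ≡ 2 (mod 4): 935·t ≡ 2 − 178 = -176 (mod 4).
    Reduce coefficients mod 4: 3·t ≡ 0 (mod 4).
    The inverse of 3 mod 4 is 3 (since 3·3 = 9 = 2·4 + 1), so t ≡ 3·0 = 0 ≡ 0 (mod 4).
    Then x = 178 + 935·0 = 178, valid modulo lcm(935, 4) = 3740: x ≡ 178 (mod 3740).
Verify against each original: 178 mod 5 = 3, 178 mod 11 = 2, 178 mod 17 = 8, 178 mod 4 = 2.

x ≡ 178 (mod 3740).


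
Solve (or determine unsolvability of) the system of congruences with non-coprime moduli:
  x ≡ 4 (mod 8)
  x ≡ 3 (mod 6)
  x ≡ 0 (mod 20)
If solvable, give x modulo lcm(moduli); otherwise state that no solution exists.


Moduli 8, 6, 20 are not pairwise coprime, so CRT works modulo lcm(m_i) when all pairwise compatibility conditions hold.
Pairwise compatibility: gcd(m_i, m_j) must divide a_i - a_j for every pair.
Merge one congruence at a time:
  Start: x ≡ 4 (mod 8).
  Combine with x ≡ 3 (mod 6): gcd(8, 6) = 2, and 3 - 4 = -1 is NOT divisible by 2.
    ⇒ system is inconsistent (no integer solution).

No solution (the system is inconsistent).


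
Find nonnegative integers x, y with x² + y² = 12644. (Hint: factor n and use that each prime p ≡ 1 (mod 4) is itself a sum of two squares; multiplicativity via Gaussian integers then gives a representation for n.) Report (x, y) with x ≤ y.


Step 1: Factor n = 12644 = 2^2 · 29 · 109.
Step 2: Check the mod-4 condition on each prime factor: 2 = 2 (special); 29 ≡ 1 (mod 4), exponent 1; 109 ≡ 1 (mod 4), exponent 1.
All primes ≡ 3 (mod 4) appear to even exponent (or don't appear), so by the two-squares theorem n IS expressible as a sum of two squares.
Step 3: Build a representation. Group n = k² · m with k = 2 and m = 29 · 109 = 3161 (a product of primes ≡ 1 (mod 4)); a representation of m scales to one of n via (k·x)² + (k·y)² = k²(x² + y²). Each prime p ≡ 1 (mod 4) is itself a sum of two squares; find a² by testing p − a² for a perfect square:
  29: 29 − 1² = 28, 29 − 2² = 25 = 5² ⇒ 29 = 2² + 5².
  109: 109 − 1² = 108, 109 − 2² = 105, 109 − 3² = 100 = 10² ⇒ 109 = 3² + 10².
  Combine using the Brahmagupta–Fibonacci identity (a² + b²)(c² + d²) = (ac − bd)² + (ad + bc)² = (ac + bd)² + (ad − bc)²:
  29 · 109 = 3161: from (2² + 5²)(3² + 10²), take (2·3 − 5·10, 2·10 + 5·3) = (6 − 50, 20 + 15) = (-44, 35); dropping signs (only squares matter) gives (44, 35); check 44² + 35² = 1936 + 1225 = 3161 ✓.
  Scale by k = 2: (2·44, 2·35) = (88, 70).
Step 4: Order so x ≤ y and verify: 70² + 88² = 4900 + 7744 = 12644 = n. ✓

n = 12644 = 70² + 88² (one valid representation with x ≤ y).


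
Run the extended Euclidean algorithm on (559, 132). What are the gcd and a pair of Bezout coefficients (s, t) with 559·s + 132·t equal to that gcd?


Euclidean algorithm on (559, 132) — divide until remainder is 0:
  559 = 4 · 132 + 31
  132 = 4 · 31 + 8
  31 = 3 · 8 + 7
  8 = 1 · 7 + 1
  7 = 7 · 1 + 0
gcd(559, 132) = 1.
Track Bezout coefficients alongside the remainders: start with r₀ = 559 = a·1 + b·0 (s = 1, t = 0) and r₁ = 132 = a·0 + b·1 (s = 0, t = 1); each new remainder r_{k+1} = r_{k-1} − q_k·r_k inherits s_{k+1} = s_{k-1} − q_k·s_k, t_{k+1} = t_{k-1} − q_k·t_k, so r_k = a·s_k + b·t_k at every step:
  q = 4: r = 31, s = 1 − 4·0 = 1, t = 0 − 4·1 = -4  (check: 559·1 + 132·(-4) = 31)
  q = 4: r = 8, s = 0 − 4·1 = -4, t = 1 − 4·(-4) = 17  (check: 559·(-4) + 132·17 = 8)
  q = 3: r = 7, s = 1 − 3·(-4) = 13, t = -4 − 3·17 = -55  (check: 559·13 + 132·(-55) = 7)
  q = 1: r = 1, s = -4 − 1·13 = -17, t = 17 − 1·(-55) = 72  (check: 559·(-17) + 132·72 = 1)
The row with r = 1 (the gcd) gives the Bezout coefficients s = -17, t = 72.
Result: 559 · (-17) + 132 · (72) = 1.

gcd(559, 132) = 1; s = -17, t = 72 (check: 559·(-17) + 132·72 = 1).


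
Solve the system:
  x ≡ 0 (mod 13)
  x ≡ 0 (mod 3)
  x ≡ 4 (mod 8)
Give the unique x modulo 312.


Moduli 13, 3, 8 are pairwise coprime; by CRT there is a unique solution modulo M = 13 · 3 · 8 = 312.
Solve pairwise, accumulating the modulus:
  Start with x ≡ 0 (mod 13).
  Combine with x ≡ 0 (mod 3): since gcd(13, 3) = 1, we get a unique residue mod 39.
    Write x = 0 + 13·t and substitute into x ≡ 0 (mod 3): 13·t ≡ 0 − 0 = 0 (mod 3).
    Reduce coefficients mod 3: 1·t ≡ 0 (mod 3).
    So t ≡ 0 (mod 3).
    Then x = 0 + 13·0 = 0, valid modulo lcm(13, 3) = 39: x ≡ 0 (mod 39).
  Combine with x ≡ 4 (mod 8): since gcd(39, 8) = 1, we get a unique residue mod 312.
    Write x = 0 + 39·t and substitute into x ≡ 4 (mod 8): 39·t ≡ 4 − 0 = 4 (mod 8).
    Reduce coefficients mod 8: 7·t ≡ 4 (mod 8).
    The inverse of 7 mod 8 is 7 (since 7·7 = 49 = 6·8 + 1), so t ≡ 7·4 = 28 ≡ 4 (mod 8).
    Then x = 0 + 39·4 = 156, valid modulo lcm(39, 8) = 312: x ≡ 156 (mod 312).
Verify: 156 mod 13 = 0 ✓, 156 mod 3 = 0 ✓, 156 mod 8 = 4 ✓.

x ≡ 156 (mod 312).


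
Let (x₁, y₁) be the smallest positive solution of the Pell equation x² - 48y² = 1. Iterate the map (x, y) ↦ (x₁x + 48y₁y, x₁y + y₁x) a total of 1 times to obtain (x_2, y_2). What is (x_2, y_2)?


Step 1: Find the fundamental solution (x₁, y₁) of x² - 48y² = 1.
  Expand √48 as a continued fraction. a₀ = ⌊√48⌋ = 6; iterate m_{k+1} = d_k·a_k − m_k, d_{k+1} = (48 − m_{k+1}²)/d_k, a_{k+1} = ⌊(a₀ + m_{k+1})/d_{k+1}⌋ (starting m₀ = 0, d₀ = 1), with convergents p_k = a_k·p_{k-1} + p_{k-2}, q_k = a_k·q_{k-1} + q_{k-2} (p₋₁ = 1, q₋₁ = 0):
  k = 0: a₀ = 6; p₀/q₀ = 6/1; p₀² − 48·q₀² = 36 − 48 = -12.
  k = 1: m = 6, d = 12, a = ⌊(6 + 6)/12⌋ = 1; p/q = (1·6 + 1)/(1·1 + 0) = 7/1; p² − 48·q² = 49 − 48 = 1.
  The first convergent with p² − 48·q² = 1 gives the fundamental solution (x₁, y₁) = (7, 1).
Step 2: Apply the recurrence (x_{n+1}, y_{n+1}) = (x₁x_n + 48y₁y_n, x₁y_n + y₁x_n) repeatedly.
  From (x_1, y_1) = (7, 1): x_2 = 7·7 + 48·1·1 = 97; y_2 = 7·1 + 1·7 = 14.
Step 3: Verify x_2² - 48·y_2² = 9409 - 9408 = 1 (should be 1). ✓

(x_1, y_1) = (7, 1); (x_2, y_2) = (97, 14).


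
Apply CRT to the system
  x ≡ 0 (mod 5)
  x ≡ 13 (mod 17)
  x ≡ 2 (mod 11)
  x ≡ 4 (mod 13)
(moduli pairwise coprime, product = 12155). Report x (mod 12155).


Product of moduli M = 5 · 17 · 11 · 13 = 12155.
Merge one congruence at a time:
  Start: x ≡ 0 (mod 5).
  Combine with x ≡ 13 (mod 17); new modulus lcm = 85.
    Write x = 0 + 5·t and substitute into x ≡ 13 (mod 17): 5·t ≡ 13 − 0 = 13 (mod 17).
    The inverse of 5 mod 17 is 7 (since 5·7 = 35 = 2·17 + 1), so t ≡ 7·13 = 91 ≡ 6 (mod 17).
    Then x = 0 + 5·6 = 30, valid modulo lcm(5, 17) = 85: x ≡ 30 (mod 85).
  Combine with x ≡ 2 (mod 11); new modulus lcm = 935.
    Write x = 30 + 85·t and substitute into x ≡ 2 (mod 11): 85·t ≡ 2 − 30 = -28 (mod 11).
    Reduce coefficients mod 11: 8·t ≡ 5 (mod 11).
    The inverse of 8 mod 11 is 7 (since 8·7 = 56 = 5·11 + 1), so t ≡ 7·5 = 35 ≡ 2 (mod 11).
    Then x = 30 + 85·2 = 200, valid modulo lcm(85, 11) = 935: x ≡ 200 (mod 935).
  Combine with x ≡ 4 (mod 13); new modulus lcm = 12155.
    Write x = 200 + 935·t and substitute into x ≡ 4 (mod 13): 935·t ≡ 4 − 200 = -196 (mod 13).
    Reduce coefficients mod 13: 12·t ≡ 12 (mod 13).
    The inverse of 12 mod 13 is 12 (since 12·12 = 144 = 11·13 + 1), so t ≡ 12·12 = 144 ≡ 1 (mod 13).
    Then x = 200 + 935·1 = 1135, valid modulo lcm(935, 13) = 12155: x ≡ 1135 (mod 12155).
Verify against each original: 1135 mod 5 = 0, 1135 mod 17 = 13, 1135 mod 11 = 2, 1135 mod 13 = 4.

x ≡ 1135 (mod 12155).


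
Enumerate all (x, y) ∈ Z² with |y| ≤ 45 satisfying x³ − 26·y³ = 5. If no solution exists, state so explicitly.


The equation is x³ - 26y³ = 5. For fixed y, x³ = 26·y³ + 5, so a solution requires the RHS to be a perfect cube.
Strategy: iterate y from -45 to 45, compute RHS = 26·y³ + 5, and check whether it is a (positive or negative) perfect cube.
Check small values of y:
  y = 0: RHS = 5 is not a perfect cube.
  y = 1: RHS = 31 is not a perfect cube.
  y = -1: RHS = -21 is not a perfect cube.
  y = 2: RHS = 213 is not a perfect cube.
  y = -2: RHS = -203 is not a perfect cube.
  y = 3: RHS = 707 is not a perfect cube.
  y = -3: RHS = -697 is not a perfect cube.
Continuing the search up to |y| = 45 finds no solutions either.
No (x, y) in the scanned range satisfies the equation.

No integer solutions with |y| ≤ 45.


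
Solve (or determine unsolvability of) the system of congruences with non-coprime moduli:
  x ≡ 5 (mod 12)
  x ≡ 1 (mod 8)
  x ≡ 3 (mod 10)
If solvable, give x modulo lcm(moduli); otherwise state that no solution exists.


Moduli 12, 8, 10 are not pairwise coprime, so CRT works modulo lcm(m_i) when all pairwise compatibility conditions hold.
Pairwise compatibility: gcd(m_i, m_j) must divide a_i - a_j for every pair.
Merge one congruence at a time:
  Start: x ≡ 5 (mod 12).
  Combine with x ≡ 1 (mod 8): gcd(12, 8) = 4; 1 - 5 = -4, which IS divisible by 4, so compatible.
    Write x = 5 + 12·t and substitute into x ≡ 1 (mod 8): 12·t ≡ 1 − 5 = -4 (mod 8).
    Divide the congruence (and modulus) by g = 4: 3·t ≡ -1 (mod 2).
    Reduce coefficients mod 2: 1·t ≡ 1 (mod 2).
    So t ≡ 1 (mod 2).
    Then x = 5 + 12·1 = 17, valid modulo lcm(12, 8) = 24: x ≡ 17 (mod 24).
  Combine with x ≡ 3 (mod 10): gcd(24, 10) = 2; 3 - 17 = -14, which IS divisible by 2, so compatible.
    Write x = 17 + 24·t and substitute into x ≡ 3 (mod 10): 24·t ≡ 3 − 17 = -14 (mod 10).
    Divide the congruence (and modulus) by g = 2: 12·t ≡ -7 (mod 5).
    Reduce coefficients mod 5: 2·t ≡ 3 (mod 5).
    The inverse of 2 mod 5 is 3 (since 2·3 = 6 = 1·5 + 1), so t ≡ 3·3 = 9 ≡ 4 (mod 5).
    Then x = 17 + 24·4 = 113, valid modulo lcm(24, 10) = 120: x ≡ 113 (mod 120).
Verify: 113 mod 12 = 5, 113 mod 8 = 1, 113 mod 10 = 3.

x ≡ 113 (mod 120).


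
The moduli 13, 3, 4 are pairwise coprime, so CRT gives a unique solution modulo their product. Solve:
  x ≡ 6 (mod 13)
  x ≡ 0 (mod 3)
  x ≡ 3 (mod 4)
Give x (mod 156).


Moduli 13, 3, 4 are pairwise coprime; by CRT there is a unique solution modulo M = 13 · 3 · 4 = 156.
Solve pairwise, accumulating the modulus:
  Start with x ≡ 6 (mod 13).
  Combine with x ≡ 0 (mod 3): since gcd(13, 3) = 1, we get a unique residue mod 39.
    Write x = 6 + 13·t and substitute into x ≡ 0 (mod 3): 13·t ≡ 0 − 6 = -6 (mod 3).
    Reduce coefficients mod 3: 1·t ≡ 0 (mod 3).
    So t ≡ 0 (mod 3).
    Then x = 6 + 13·0 = 6, valid modulo lcm(13, 3) = 39: x ≡ 6 (mod 39).
  Combine with x ≡ 3 (mod 4): since gcd(39, 4) = 1, we get a unique residue mod 156.
    Write x = 6 + 39·t and substitute into x ≡ 3 (mod 4): 39·t ≡ 3 − 6 = -3 (mod 4).
    Reduce coefficients mod 4: 3·t ≡ 1 (mod 4).
    The inverse of 3 mod 4 is 3 (since 3·3 = 9 = 2·4 + 1), so t ≡ 3·1 = 3 ≡ 3 (mod 4).
    Then x = 6 + 39·3 = 123, valid modulo lcm(39, 4) = 156: x ≡ 123 (mod 156).
Verify: 123 mod 13 = 6 ✓, 123 mod 3 = 0 ✓, 123 mod 4 = 3 ✓.

x ≡ 123 (mod 156).


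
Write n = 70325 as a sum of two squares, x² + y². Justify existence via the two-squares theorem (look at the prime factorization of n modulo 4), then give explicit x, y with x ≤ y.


Step 1: Factor n = 70325 = 5^2 · 29 · 97.
Step 2: Check the mod-4 condition on each prime factor: 5 ≡ 1 (mod 4), exponent 2; 29 ≡ 1 (mod 4), exponent 1; 97 ≡ 1 (mod 4), exponent 1.
All primes ≡ 3 (mod 4) appear to even exponent (or don't appear), so by the two-squares theorem n IS expressible as a sum of two squares.
Step 3: Build a representation. Group n = k² · m with k = 5 and m = 29 · 97 = 2813 (a product of primes ≡ 1 (mod 4)); a representation of m scales to one of n via (k·x)² + (k·y)² = k²(x² + y²). Each prime p ≡ 1 (mod 4) is itself a sum of two squares; find a² by testing p − a² for a perfect square:
  29: 29 − 1² = 28, 29 − 2² = 25 = 5² ⇒ 29 = 2² + 5².
  97: 97 − 1² = 96, 97 − 2² = 93, 97 − 3² = 88, 97 − 4² = 81 = 9² ⇒ 97 = 4² + 9².
  Combine using the Brahmagupta–Fibonacci identity (a² + b²)(c² + d²) = (ac − bd)² + (ad + bc)² = (ac + bd)² + (ad − bc)²:
  29 · 97 = 2813: from (2² + 5²)(4² + 9²), take (2·4 − 5·9, 2·9 + 5·4) = (8 − 45, 18 + 20) = (-37, 38); dropping signs (only squares matter) gives (37, 38); check 37² + 38² = 1369 + 1444 = 2813 ✓.
  Scale by k = 5: (5·37, 5·38) = (185, 190).
Step 4: Order so x ≤ y and verify: 185² + 190² = 34225 + 36100 = 70325 = n. ✓

n = 70325 = 185² + 190² (one valid representation with x ≤ y).


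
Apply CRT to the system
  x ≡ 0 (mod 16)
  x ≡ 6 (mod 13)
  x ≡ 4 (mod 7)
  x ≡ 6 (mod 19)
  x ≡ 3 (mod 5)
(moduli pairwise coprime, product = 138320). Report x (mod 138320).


Product of moduli M = 16 · 13 · 7 · 19 · 5 = 138320.
Merge one congruence at a time:
  Start: x ≡ 0 (mod 16).
  Combine with x ≡ 6 (mod 13); new modulus lcm = 208.
    Write x = 0 + 16·t and substitute into x ≡ 6 (mod 13): 16·t ≡ 6 − 0 = 6 (mod 13).
    Reduce coefficients mod 13: 3·t ≡ 6 (mod 13).
    The inverse of 3 mod 13 is 9 (since 3·9 = 27 = 2·13 + 1), so t ≡ 9·6 = 54 ≡ 2 (mod 13).
    Then x = 0 + 16·2 = 32, valid modulo lcm(16, 13) = 208: x ≡ 32 (mod 208).
  Combine with x ≡ 4 (mod 7); new modulus lcm = 1456.
    Write x = 32 + 208·t and substitute into x ≡ 4 (mod 7): 208·t ≡ 4 − 32 = -28 (mod 7).
    Reduce coefficients mod 7: 5·t ≡ 0 (mod 7).
    The inverse of 5 mod 7 is 3 (since 5·3 = 15 = 2·7 + 1), so t ≡ 3·0 = 0 ≡ 0 (mod 7).
    Then x = 32 + 208·0 = 32, valid modulo lcm(208, 7) = 1456: x ≡ 32 (mod 1456).
  Combine with x ≡ 6 (mod 19); new modulus lcm = 27664.
    Write x = 32 + 1456·t and substitute into x ≡ 6 (mod 19): 1456·t ≡ 6 − 32 = -26 (mod 19).
    Reduce coefficients mod 19: 12·t ≡ 12 (mod 19).
    The inverse of 12 mod 19 is 8 (since 12·8 = 96 = 5·19 + 1), so t ≡ 8·12 = 96 ≡ 1 (mod 19).
    Then x = 32 + 1456·1 = 1488, valid modulo lcm(1456, 19) = 27664: x ≡ 1488 (mod 27664).
  Combine with x ≡ 3 (mod 5); new modulus lcm = 138320.
    Write x = 1488 + 27664·t and substitute into x ≡ 3 (mod 5): 27664·t ≡ 3 − 1488 = -1485 (mod 5).
    Reduce coefficients mod 5: 4·t ≡ 0 (mod 5).
    The inverse of 4 mod 5 is 4 (since 4·4 = 16 = 3·5 + 1), so t ≡ 4·0 = 0 ≡ 0 (mod 5).
    Then x = 1488 + 27664·0 = 1488, valid modulo lcm(27664, 5) = 138320: x ≡ 1488 (mod 138320).
Verify against each original: 1488 mod 16 = 0, 1488 mod 13 = 6, 1488 mod 7 = 4, 1488 mod 19 = 6, 1488 mod 5 = 3.

x ≡ 1488 (mod 138320).


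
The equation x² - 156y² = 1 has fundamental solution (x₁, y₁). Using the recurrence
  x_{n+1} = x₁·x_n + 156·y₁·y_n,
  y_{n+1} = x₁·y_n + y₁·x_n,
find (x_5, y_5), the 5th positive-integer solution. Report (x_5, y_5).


Step 1: Find the fundamental solution (x₁, y₁) of x² - 156y² = 1.
  Expand √156 as a continued fraction. a₀ = ⌊√156⌋ = 12; iterate m_{k+1} = d_k·a_k − m_k, d_{k+1} = (156 − m_{k+1}²)/d_k, a_{k+1} = ⌊(a₀ + m_{k+1})/d_{k+1}⌋ (starting m₀ = 0, d₀ = 1), with convergents p_k = a_k·p_{k-1} + p_{k-2}, q_k = a_k·q_{k-1} + q_{k-2} (p₋₁ = 1, q₋₁ = 0):
  k = 0: a₀ = 12; p₀/q₀ = 12/1; p₀² − 156·q₀² = 144 − 156 = -12.
  k = 1: m = 12, d = 12, a = ⌊(12 + 12)/12⌋ = 2; p/q = (2·12 + 1)/(2·1 + 0) = 25/2; p² − 156·q² = 625 − 624 = 1.
  The first convergent with p² − 156·q² = 1 gives the fundamental solution (x₁, y₁) = (25, 2).
Step 2: Apply the recurrence (x_{n+1}, y_{n+1}) = (x₁x_n + 156y₁y_n, x₁y_n + y₁x_n) repeatedly.
  From (x_1, y_1) = (25, 2): x_2 = 25·25 + 156·2·2 = 1249; y_2 = 25·2 + 2·25 = 100.
  From (x_2, y_2) = (1249, 100): x_3 = 25·1249 + 156·2·100 = 62425; y_3 = 25·100 + 2·1249 = 4998.
  From (x_3, y_3) = (62425, 4998): x_4 = 25·62425 + 156·2·4998 = 3120001; y_4 = 25·4998 + 2·62425 = 249800.
  From (x_4, y_4) = (3120001, 249800): x_5 = 25·3120001 + 156·2·249800 = 155937625; y_5 = 25·249800 + 2·3120001 = 12485002.
Step 3: Verify x_5² - 156·y_5² = 24316542890640625 - 24316542890640624 = 1 (should be 1). ✓

(x_1, y_1) = (25, 2); (x_5, y_5) = (155937625, 12485002).


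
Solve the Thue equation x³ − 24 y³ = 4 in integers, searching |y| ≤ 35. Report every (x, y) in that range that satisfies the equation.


The equation is x³ - 24y³ = 4. For fixed y, x³ = 24·y³ + 4, so a solution requires the RHS to be a perfect cube.
Strategy: iterate y from -35 to 35, compute RHS = 24·y³ + 4, and check whether it is a (positive or negative) perfect cube.
Check small values of y:
  y = 0: RHS = 4 is not a perfect cube.
  y = 1: RHS = 28 is not a perfect cube.
  y = -1: RHS = -20 is not a perfect cube.
  y = 2: RHS = 196 is not a perfect cube.
  y = -2: RHS = -188 is not a perfect cube.
  y = 3: RHS = 652 is not a perfect cube.
  y = -3: RHS = -644 is not a perfect cube.
Continuing the search up to |y| = 35 finds no solutions either.
No (x, y) in the scanned range satisfies the equation.

No integer solutions with |y| ≤ 35.


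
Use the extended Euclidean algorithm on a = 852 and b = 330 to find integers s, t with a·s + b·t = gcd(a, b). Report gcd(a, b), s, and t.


Euclidean algorithm on (852, 330) — divide until remainder is 0:
  852 = 2 · 330 + 192
  330 = 1 · 192 + 138
  192 = 1 · 138 + 54
  138 = 2 · 54 + 30
  54 = 1 · 30 + 24
  30 = 1 · 24 + 6
  24 = 4 · 6 + 0
gcd(852, 330) = 6.
Track Bezout coefficients alongside the remainders: start with r₀ = 852 = a·1 + b·0 (s = 1, t = 0) and r₁ = 330 = a·0 + b·1 (s = 0, t = 1); each new remainder r_{k+1} = r_{k-1} − q_k·r_k inherits s_{k+1} = s_{k-1} − q_k·s_k, t_{k+1} = t_{k-1} − q_k·t_k, so r_k = a·s_k + b·t_k at every step:
  q = 2: r = 192, s = 1 − 2·0 = 1, t = 0 − 2·1 = -2  (check: 852·1 + 330·(-2) = 192)
  q = 1: r = 138, s = 0 − 1·1 = -1, t = 1 − 1·(-2) = 3  (check: 852·(-1) + 330·3 = 138)
  q = 1: r = 54, s = 1 − 1·(-1) = 2, t = -2 − 1·3 = -5  (check: 852·2 + 330·(-5) = 54)
  q = 2: r = 30, s = -1 − 2·2 = -5, t = 3 − 2·(-5) = 13  (check: 852·(-5) + 330·13 = 30)
  q = 1: r = 24, s = 2 − 1·(-5) = 7, t = -5 − 1·13 = -18  (check: 852·7 + 330·(-18) = 24)
  q = 1: r = 6, s = -5 − 1·7 = -12, t = 13 − 1·(-18) = 31  (check: 852·(-12) + 330·31 = 6)
The row with r = 6 (the gcd) gives the Bezout coefficients s = -12, t = 31.
Result: 852 · (-12) + 330 · (31) = 6.

gcd(852, 330) = 6; s = -12, t = 31 (check: 852·(-12) + 330·31 = 6).


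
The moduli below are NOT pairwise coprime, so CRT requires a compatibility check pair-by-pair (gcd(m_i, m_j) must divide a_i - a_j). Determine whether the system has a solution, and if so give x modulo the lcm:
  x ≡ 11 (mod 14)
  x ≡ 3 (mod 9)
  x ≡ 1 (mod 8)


Moduli 14, 9, 8 are not pairwise coprime, so CRT works modulo lcm(m_i) when all pairwise compatibility conditions hold.
Pairwise compatibility: gcd(m_i, m_j) must divide a_i - a_j for every pair.
Merge one congruence at a time:
  Start: x ≡ 11 (mod 14).
  Combine with x ≡ 3 (mod 9): gcd(14, 9) = 1; 3 - 11 = -8, which IS divisible by 1, so compatible.
    Write x = 11 + 14·t and substitute into x ≡ 3 (mod 9): 14·t ≡ 3 − 11 = -8 (mod 9).
    Reduce coefficients mod 9: 5·t ≡ 1 (mod 9).
    The inverse of 5 mod 9 is 2 (since 5·2 = 10 = 1·9 + 1), so t ≡ 2·1 = 2 ≡ 2 (mod 9).
    Then x = 11 + 14·2 = 39, valid modulo lcm(14, 9) = 126: x ≡ 39 (mod 126).
  Combine with x ≡ 1 (mod 8): gcd(126, 8) = 2; 1 - 39 = -38, which IS divisible by 2, so compatible.
    Write x = 39 + 126·t and substitute into x ≡ 1 (mod 8): 126·t ≡ 1 − 39 = -38 (mod 8).
    Divide the congruence (and modulus) by g = 2: 63·t ≡ -19 (mod 4).
    Reduce coefficients mod 4: 3·t ≡ 1 (mod 4).
    The inverse of 3 mod 4 is 3 (since 3·3 = 9 = 2·4 + 1), so t ≡ 3·1 = 3 ≡ 3 (mod 4).
    Then x = 39 + 126·3 = 417, valid modulo lcm(126, 8) = 504: x ≡ 417 (mod 504).
Verify: 417 mod 14 = 11, 417 mod 9 = 3, 417 mod 8 = 1.

x ≡ 417 (mod 504).


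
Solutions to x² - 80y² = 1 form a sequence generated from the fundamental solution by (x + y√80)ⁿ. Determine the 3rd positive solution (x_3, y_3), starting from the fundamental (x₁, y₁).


Step 1: Find the fundamental solution (x₁, y₁) of x² - 80y² = 1.
  Expand √80 as a continued fraction. a₀ = ⌊√80⌋ = 8; iterate m_{k+1} = d_k·a_k − m_k, d_{k+1} = (80 − m_{k+1}²)/d_k, a_{k+1} = ⌊(a₀ + m_{k+1})/d_{k+1}⌋ (starting m₀ = 0, d₀ = 1), with convergents p_k = a_k·p_{k-1} + p_{k-2}, q_k = a_k·q_{k-1} + q_{k-2} (p₋₁ = 1, q₋₁ = 0):
  k = 0: a₀ = 8; p₀/q₀ = 8/1; p₀² − 80·q₀² = 64 − 80 = -16.
  k = 1: m = 8, d = 16, a = ⌊(8 + 8)/16⌋ = 1; p/q = (1·8 + 1)/(1·1 + 0) = 9/1; p² − 80·q² = 81 − 80 = 1.
  The first convergent with p² − 80·q² = 1 gives the fundamental solution (x₁, y₁) = (9, 1).
Step 2: Apply the recurrence (x_{n+1}, y_{n+1}) = (x₁x_n + 80y₁y_n, x₁y_n + y₁x_n) repeatedly.
  From (x_1, y_1) = (9, 1): x_2 = 9·9 + 80·1·1 = 161; y_2 = 9·1 + 1·9 = 18.
  From (x_2, y_2) = (161, 18): x_3 = 9·161 + 80·1·18 = 2889; y_3 = 9·18 + 1·161 = 323.
Step 3: Verify x_3² - 80·y_3² = 8346321 - 8346320 = 1 (should be 1). ✓

(x_1, y_1) = (9, 1); (x_3, y_3) = (2889, 323).


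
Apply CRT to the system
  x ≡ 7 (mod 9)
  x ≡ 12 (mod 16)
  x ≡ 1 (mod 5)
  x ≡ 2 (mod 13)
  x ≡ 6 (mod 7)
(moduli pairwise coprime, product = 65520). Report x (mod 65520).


Product of moduli M = 9 · 16 · 5 · 13 · 7 = 65520.
Merge one congruence at a time:
  Start: x ≡ 7 (mod 9).
  Combine with x ≡ 12 (mod 16); new modulus lcm = 144.
    Write x = 7 + 9·t and substitute into x ≡ 12 (mod 16): 9·t ≡ 12 − 7 = 5 (mod 16).
    The inverse of 9 mod 16 is 9 (since 9·9 = 81 = 5·16 + 1), so t ≡ 9·5 = 45 ≡ 13 (mod 16).
    Then x = 7 + 9·13 = 124, valid modulo lcm(9, 16) = 144: x ≡ 124 (mod 144).
  Combine with x ≡ 1 (mod 5); new modulus lcm = 720.
    Write x = 124 + 144·t and substitute into x ≡ 1 (mod 5): 144·t ≡ 1 − 124 = -123 (mod 5).
    Reduce coefficients mod 5: 4·t ≡ 2 (mod 5).
    The inverse of 4 mod 5 is 4 (since 4·4 = 16 = 3·5 + 1), so t ≡ 4·2 = 8 ≡ 3 (mod 5).
    Then x = 124 + 144·3 = 556, valid modulo lcm(144, 5) = 720: x ≡ 556 (mod 720).
  Combine with x ≡ 2 (mod 13); new modulus lcm = 9360.
    Write x = 556 + 720·t and substitute into x ≡ 2 (mod 13): 720·t ≡ 2 − 556 = -554 (mod 13).
    Reduce coefficients mod 13: 5·t ≡ 5 (mod 13).
    The inverse of 5 mod 13 is 8 (since 5·8 = 40 = 3·13 + 1), so t ≡ 8·5 = 40 ≡ 1 (mod 13).
    Then x = 556 + 720·1 = 1276, valid modulo lcm(720, 13) = 9360: x ≡ 1276 (mod 9360).
  Combine with x ≡ 6 (mod 7); new modulus lcm = 65520.
    Write x = 1276 + 9360·t and substitute into x ≡ 6 (mod 7): 9360·t ≡ 6 − 1276 = -1270 (mod 7).
    Reduce coefficients mod 7: 1·t ≡ 4 (mod 7).
    So t ≡ 4 (mod 7).
    Then x = 1276 + 9360·4 = 38716, valid modulo lcm(9360, 7) = 65520: x ≡ 38716 (mod 65520).
Verify against each original: 38716 mod 9 = 7, 38716 mod 16 = 12, 38716 mod 5 = 1, 38716 mod 13 = 2, 38716 mod 7 = 6.

x ≡ 38716 (mod 65520).


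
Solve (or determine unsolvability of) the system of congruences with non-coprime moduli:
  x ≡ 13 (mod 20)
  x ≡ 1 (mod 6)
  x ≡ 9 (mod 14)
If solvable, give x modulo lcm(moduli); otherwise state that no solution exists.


Moduli 20, 6, 14 are not pairwise coprime, so CRT works modulo lcm(m_i) when all pairwise compatibility conditions hold.
Pairwise compatibility: gcd(m_i, m_j) must divide a_i - a_j for every pair.
Merge one congruence at a time:
  Start: x ≡ 13 (mod 20).
  Combine with x ≡ 1 (mod 6): gcd(20, 6) = 2; 1 - 13 = -12, which IS divisible by 2, so compatible.
    Write x = 13 + 20·t and substitute into x ≡ 1 (mod 6): 20·t ≡ 1 − 13 = -12 (mod 6).
    Divide the congruence (and modulus) by g = 2: 10·t ≡ -6 (mod 3).
    Reduce coefficients mod 3: 1·t ≡ 0 (mod 3).
    So t ≡ 0 (mod 3).
    Then x = 13 + 20·0 = 13, valid modulo lcm(20, 6) = 60: x ≡ 13 (mod 60).
  Combine with x ≡ 9 (mod 14): gcd(60, 14) = 2; 9 - 13 = -4, which IS divisible by 2, so compatible.
    Write x = 13 + 60·t and substitute into x ≡ 9 (mod 14): 60·t ≡ 9 − 13 = -4 (mod 14).
    Divide the congruence (and modulus) by g = 2: 30·t ≡ -2 (mod 7).
    Reduce coefficients mod 7: 2·t ≡ 5 (mod 7).
    The inverse of 2 mod 7 is 4 (since 2·4 = 8 = 1·7 + 1), so t ≡ 4·5 = 20 ≡ 6 (mod 7).
    Then x = 13 + 60·6 = 373, valid modulo lcm(60, 14) = 420: x ≡ 373 (mod 420).
Verify: 373 mod 20 = 13, 373 mod 6 = 1, 373 mod 14 = 9.

x ≡ 373 (mod 420).


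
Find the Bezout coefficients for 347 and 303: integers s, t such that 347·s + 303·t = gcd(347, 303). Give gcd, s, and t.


Euclidean algorithm on (347, 303) — divide until remainder is 0:
  347 = 1 · 303 + 44
  303 = 6 · 44 + 39
  44 = 1 · 39 + 5
  39 = 7 · 5 + 4
  5 = 1 · 4 + 1
  4 = 4 · 1 + 0
gcd(347, 303) = 1.
Track Bezout coefficients alongside the remainders: start with r₀ = 347 = a·1 + b·0 (s = 1, t = 0) and r₁ = 303 = a·0 + b·1 (s = 0, t = 1); each new remainder r_{k+1} = r_{k-1} − q_k·r_k inherits s_{k+1} = s_{k-1} − q_k·s_k, t_{k+1} = t_{k-1} − q_k·t_k, so r_k = a·s_k + b·t_k at every step:
  q = 1: r = 44, s = 1 − 1·0 = 1, t = 0 − 1·1 = -1  (check: 347·1 + 303·(-1) = 44)
  q = 6: r = 39, s = 0 − 6·1 = -6, t = 1 − 6·(-1) = 7  (check: 347·(-6) + 303·7 = 39)
  q = 1: r = 5, s = 1 − 1·(-6) = 7, t = -1 − 1·7 = -8  (check: 347·7 + 303·(-8) = 5)
  q = 7: r = 4, s = -6 − 7·7 = -55, t = 7 − 7·(-8) = 63  (check: 347·(-55) + 303·63 = 4)
  q = 1: r = 1, s = 7 − 1·(-55) = 62, t = -8 − 1·63 = -71  (check: 347·62 + 303·(-71) = 1)
The row with r = 1 (the gcd) gives the Bezout coefficients s = 62, t = -71.
Result: 347 · (62) + 303 · (-71) = 1.

gcd(347, 303) = 1; s = 62, t = -71 (check: 347·62 + 303·(-71) = 1).


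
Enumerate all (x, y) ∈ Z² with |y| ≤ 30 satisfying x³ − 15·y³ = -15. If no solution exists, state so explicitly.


The equation is x³ - 15y³ = -15. For fixed y, x³ = 15·y³ − 15, so a solution requires the RHS to be a perfect cube.
Strategy: iterate y from -30 to 30, compute RHS = 15·y³ − 15, and check whether it is a (positive or negative) perfect cube.
Check small values of y:
  y = 0: RHS = -15 is not a perfect cube.
  y = 1: RHS = 0 = (0)³ ⇒ x = 0 works.
  y = -1: RHS = -30 is not a perfect cube.
  y = 2: RHS = 105 is not a perfect cube.
  y = -2: RHS = -135 is not a perfect cube.
  y = 3: RHS = 390 is not a perfect cube.
  y = -3: RHS = -420 is not a perfect cube.
Continuing the search up to |y| = 30 finds no further solutions beyond those listed.
Collected solutions: (0, 1).

Solutions (with |y| ≤ 30): (0, 1).


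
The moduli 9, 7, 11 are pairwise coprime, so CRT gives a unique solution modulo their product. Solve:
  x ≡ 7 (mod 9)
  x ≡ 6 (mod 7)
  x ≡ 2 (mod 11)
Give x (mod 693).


Moduli 9, 7, 11 are pairwise coprime; by CRT there is a unique solution modulo M = 9 · 7 · 11 = 693.
Solve pairwise, accumulating the modulus:
  Start with x ≡ 7 (mod 9).
  Combine with x ≡ 6 (mod 7): since gcd(9, 7) = 1, we get a unique residue mod 63.
    Write x = 7 + 9·t and substitute into x ≡ 6 (mod 7): 9·t ≡ 6 − 7 = -1 (mod 7).
    Reduce coefficients mod 7: 2·t ≡ 6 (mod 7).
    The inverse of 2 mod 7 is 4 (since 2·4 = 8 = 1·7 + 1), so t ≡ 4·6 = 24 ≡ 3 (mod 7).
    Then x = 7 + 9·3 = 34, valid modulo lcm(9, 7) = 63: x ≡ 34 (mod 63).
  Combine with x ≡ 2 (mod 11): since gcd(63, 11) = 1, we get a unique residue mod 693.
    Write x = 34 + 63·t and substitute into x ≡ 2 (mod 11): 63·t ≡ 2 − 34 = -32 (mod 11).
    Reduce coefficients mod 11: 8·t ≡ 1 (mod 11).
    The inverse of 8 mod 11 is 7 (since 8·7 = 56 = 5·11 + 1), so t ≡ 7·1 = 7 ≡ 7 (mod 11).
    Then x = 34 + 63·7 = 475, valid modulo lcm(63, 11) = 693: x ≡ 475 (mod 693).
Verify: 475 mod 9 = 7 ✓, 475 mod 7 = 6 ✓, 475 mod 11 = 2 ✓.

x ≡ 475 (mod 693).


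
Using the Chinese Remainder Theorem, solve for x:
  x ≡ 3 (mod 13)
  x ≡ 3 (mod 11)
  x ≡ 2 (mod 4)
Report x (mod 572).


Moduli 13, 11, 4 are pairwise coprime; by CRT there is a unique solution modulo M = 13 · 11 · 4 = 572.
Solve pairwise, accumulating the modulus:
  Start with x ≡ 3 (mod 13).
  Combine with x ≡ 3 (mod 11): since gcd(13, 11) = 1, we get a unique residue mod 143.
    Write x = 3 + 13·t and substitute into x ≡ 3 (mod 11): 13·t ≡ 3 − 3 = 0 (mod 11).
    Reduce coefficients mod 11: 2·t ≡ 0 (mod 11).
    The inverse of 2 mod 11 is 6 (since 2·6 = 12 = 1·11 + 1), so t ≡ 6·0 = 0 ≡ 0 (mod 11).
    Then x = 3 + 13·0 = 3, valid modulo lcm(13, 11) = 143: x ≡ 3 (mod 143).
  Combine with x ≡ 2 (mod 4): since gcd(143, 4) = 1, we get a unique residue mod 572.
    Write x = 3 + 143·t and substitute into x ≡ 2 (mod 4): 143·t ≡ 2 − 3 = -1 (mod 4).
    Reduce coefficients mod 4: 3·t ≡ 3 (mod 4).
    The inverse of 3 mod 4 is 3 (since 3·3 = 9 = 2·4 + 1), so t ≡ 3·3 = 9 ≡ 1 (mod 4).
    Then x = 3 + 143·1 = 146, valid modulo lcm(143, 4) = 572: x ≡ 146 (mod 572).
Verify: 146 mod 13 = 3 ✓, 146 mod 11 = 3 ✓, 146 mod 4 = 2 ✓.

x ≡ 146 (mod 572).


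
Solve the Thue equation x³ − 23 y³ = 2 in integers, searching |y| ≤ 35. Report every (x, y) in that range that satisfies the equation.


The equation is x³ - 23y³ = 2. For fixed y, x³ = 23·y³ + 2, so a solution requires the RHS to be a perfect cube.
Strategy: iterate y from -35 to 35, compute RHS = 23·y³ + 2, and check whether it is a (positive or negative) perfect cube.
Check small values of y:
  y = 0: RHS = 2 is not a perfect cube.
  y = 1: RHS = 25 is not a perfect cube.
  y = -1: RHS = -21 is not a perfect cube.
  y = 2: RHS = 186 is not a perfect cube.
  y = -2: RHS = -182 is not a perfect cube.
  y = 3: RHS = 623 is not a perfect cube.
  y = -3: RHS = -619 is not a perfect cube.
Continuing the search up to |y| = 35 finds no solutions either.
No (x, y) in the scanned range satisfies the equation.

No integer solutions with |y| ≤ 35.


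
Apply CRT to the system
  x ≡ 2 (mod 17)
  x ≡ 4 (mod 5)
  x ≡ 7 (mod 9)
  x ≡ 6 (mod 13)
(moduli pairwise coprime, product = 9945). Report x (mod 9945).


Product of moduli M = 17 · 5 · 9 · 13 = 9945.
Merge one congruence at a time:
  Start: x ≡ 2 (mod 17).
  Combine with x ≡ 4 (mod 5); new modulus lcm = 85.
    Write x = 2 + 17·t and substitute into x ≡ 4 (mod 5): 17·t ≡ 4 − 2 = 2 (mod 5).
    Reduce coefficients mod 5: 2·t ≡ 2 (mod 5).
    The inverse of 2 mod 5 is 3 (since 2·3 = 6 = 1·5 + 1), so t ≡ 3·2 = 6 ≡ 1 (mod 5).
    Then x = 2 + 17·1 = 19, valid modulo lcm(17, 5) = 85: x ≡ 19 (mod 85).
  Combine with x ≡ 7 (mod 9); new modulus lcm = 765.
    Write x = 19 + 85·t and substitute into x ≡ 7 (mod 9): 85·t ≡ 7 − 19 = -12 (mod 9).
    Reduce coefficients mod 9: 4·t ≡ 6 (mod 9).
    The inverse of 4 mod 9 is 7 (since 4·7 = 28 = 3·9 + 1), so t ≡ 7·6 = 42 ≡ 6 (mod 9).
    Then x = 19 + 85·6 = 529, valid modulo lcm(85, 9) = 765: x ≡ 529 (mod 765).
  Combine with x ≡ 6 (mod 13); new modulus lcm = 9945.
    Write x = 529 + 765·t and substitute into x ≡ 6 (mod 13): 765·t ≡ 6 − 529 = -523 (mod 13).
    Reduce coefficients mod 13: 11·t ≡ 10 (mod 13).
    The inverse of 11 mod 13 is 6 (since 11·6 = 66 = 5·13 + 1), so t ≡ 6·10 = 60 ≡ 8 (mod 13).
    Then x = 529 + 765·8 = 6649, valid modulo lcm(765, 13) = 9945: x ≡ 6649 (mod 9945).
Verify against each original: 6649 mod 17 = 2, 6649 mod 5 = 4, 6649 mod 9 = 7, 6649 mod 13 = 6.

x ≡ 6649 (mod 9945).


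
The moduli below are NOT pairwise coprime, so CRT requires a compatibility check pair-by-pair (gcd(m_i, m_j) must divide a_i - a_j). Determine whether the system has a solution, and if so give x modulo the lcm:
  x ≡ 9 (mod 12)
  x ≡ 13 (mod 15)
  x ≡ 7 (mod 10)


Moduli 12, 15, 10 are not pairwise coprime, so CRT works modulo lcm(m_i) when all pairwise compatibility conditions hold.
Pairwise compatibility: gcd(m_i, m_j) must divide a_i - a_j for every pair.
Merge one congruence at a time:
  Start: x ≡ 9 (mod 12).
  Combine with x ≡ 13 (mod 15): gcd(12, 15) = 3, and 13 - 9 = 4 is NOT divisible by 3.
    ⇒ system is inconsistent (no integer solution).

No solution (the system is inconsistent).


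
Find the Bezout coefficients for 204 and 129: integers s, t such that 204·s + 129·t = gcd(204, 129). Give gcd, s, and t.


Euclidean algorithm on (204, 129) — divide until remainder is 0:
  204 = 1 · 129 + 75
  129 = 1 · 75 + 54
  75 = 1 · 54 + 21
  54 = 2 · 21 + 12
  21 = 1 · 12 + 9
  12 = 1 · 9 + 3
  9 = 3 · 3 + 0
gcd(204, 129) = 3.
Track Bezout coefficients alongside the remainders: start with r₀ = 204 = a·1 + b·0 (s = 1, t = 0) and r₁ = 129 = a·0 + b·1 (s = 0, t = 1); each new remainder r_{k+1} = r_{k-1} − q_k·r_k inherits s_{k+1} = s_{k-1} − q_k·s_k, t_{k+1} = t_{k-1} − q_k·t_k, so r_k = a·s_k + b·t_k at every step:
  q = 1: r = 75, s = 1 − 1·0 = 1, t = 0 − 1·1 = -1  (check: 204·1 + 129·(-1) = 75)
  q = 1: r = 54, s = 0 − 1·1 = -1, t = 1 − 1·(-1) = 2  (check: 204·(-1) + 129·2 = 54)
  q = 1: r = 21, s = 1 − 1·(-1) = 2, t = -1 − 1·2 = -3  (check: 204·2 + 129·(-3) = 21)
  q = 2: r = 12, s = -1 − 2·2 = -5, t = 2 − 2·(-3) = 8  (check: 204·(-5) + 129·8 = 12)
  q = 1: r = 9, s = 2 − 1·(-5) = 7, t = -3 − 1·8 = -11  (check: 204·7 + 129·(-11) = 9)
  q = 1: r = 3, s = -5 − 1·7 = -12, t = 8 − 1·(-11) = 19  (check: 204·(-12) + 129·19 = 3)
The row with r = 3 (the gcd) gives the Bezout coefficients s = -12, t = 19.
Result: 204 · (-12) + 129 · (19) = 3.

gcd(204, 129) = 3; s = -12, t = 19 (check: 204·(-12) + 129·19 = 3).


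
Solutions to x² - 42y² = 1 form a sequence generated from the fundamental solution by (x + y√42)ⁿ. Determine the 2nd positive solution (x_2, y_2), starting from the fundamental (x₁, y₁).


Step 1: Find the fundamental solution (x₁, y₁) of x² - 42y² = 1.
  Expand √42 as a continued fraction. a₀ = ⌊√42⌋ = 6; iterate m_{k+1} = d_k·a_k − m_k, d_{k+1} = (42 − m_{k+1}²)/d_k, a_{k+1} = ⌊(a₀ + m_{k+1})/d_{k+1}⌋ (starting m₀ = 0, d₀ = 1), with convergents p_k = a_k·p_{k-1} + p_{k-2}, q_k = a_k·q_{k-1} + q_{k-2} (p₋₁ = 1, q₋₁ = 0):
  k = 0: a₀ = 6; p₀/q₀ = 6/1; p₀² − 42·q₀² = 36 − 42 = -6.
  k = 1: m = 6, d = 6, a = ⌊(6 + 6)/6⌋ = 2; p/q = (2·6 + 1)/(2·1 + 0) = 13/2; p² − 42·q² = 169 − 168 = 1.
  The first convergent with p² − 42·q² = 1 gives the fundamental solution (x₁, y₁) = (13, 2).
Step 2: Apply the recurrence (x_{n+1}, y_{n+1}) = (x₁x_n + 42y₁y_n, x₁y_n + y₁x_n) repeatedly.
  From (x_1, y_1) = (13, 2): x_2 = 13·13 + 42·2·2 = 337; y_2 = 13·2 + 2·13 = 52.
Step 3: Verify x_2² - 42·y_2² = 113569 - 113568 = 1 (should be 1). ✓

(x_1, y_1) = (13, 2); (x_2, y_2) = (337, 52).


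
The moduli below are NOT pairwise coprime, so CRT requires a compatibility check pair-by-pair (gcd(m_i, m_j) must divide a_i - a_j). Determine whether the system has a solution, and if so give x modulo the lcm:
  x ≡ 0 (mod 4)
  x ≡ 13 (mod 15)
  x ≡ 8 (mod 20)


Moduli 4, 15, 20 are not pairwise coprime, so CRT works modulo lcm(m_i) when all pairwise compatibility conditions hold.
Pairwise compatibility: gcd(m_i, m_j) must divide a_i - a_j for every pair.
Merge one congruence at a time:
  Start: x ≡ 0 (mod 4).
  Combine with x ≡ 13 (mod 15): gcd(4, 15) = 1; 13 - 0 = 13, which IS divisible by 1, so compatible.
    Write x = 0 + 4·t and substitute into x ≡ 13 (mod 15): 4·t ≡ 13 − 0 = 13 (mod 15).
    The inverse of 4 mod 15 is 4 (since 4·4 = 16 = 1·15 + 1), so t ≡ 4·13 = 52 ≡ 7 (mod 15).
    Then x = 0 + 4·7 = 28, valid modulo lcm(4, 15) = 60: x ≡ 28 (mod 60).
  Combine with x ≡ 8 (mod 20): gcd(60, 20) = 20; 8 - 28 = -20, which IS divisible by 20, so compatible.
    Write x = 28 + 60·t and substitute into x ≡ 8 (mod 20): 60·t ≡ 8 − 28 = -20 (mod 20).
    Divide the congruence (and modulus) by g = 20: 3·t ≡ -1 (mod 1).
    Modulo 1 every t works; take t = 0.
    Then x = 28 + 60·0 = 28, valid modulo lcm(60, 20) = 60: x ≡ 28 (mod 60).
Verify: 28 mod 4 = 0, 28 mod 15 = 13, 28 mod 20 = 8.

x ≡ 28 (mod 60).


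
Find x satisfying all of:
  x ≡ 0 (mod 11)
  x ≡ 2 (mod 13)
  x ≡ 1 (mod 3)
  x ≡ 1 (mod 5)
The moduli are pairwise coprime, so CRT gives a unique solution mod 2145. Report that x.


Product of moduli M = 11 · 13 · 3 · 5 = 2145.
Merge one congruence at a time:
  Start: x ≡ 0 (mod 11).
  Combine with x ≡ 2 (mod 13); new modulus lcm = 143.
    Write x = 0 + 11·t and substitute into x ≡ 2 (mod 13): 11·t ≡ 2 − 0 = 2 (mod 13).
    The inverse of 11 mod 13 is 6 (since 11·6 = 66 = 5·13 + 1), so t ≡ 6·2 = 12 ≡ 12 (mod 13).
    Then x = 0 + 11·12 = 132, valid modulo lcm(11, 13) = 143: x ≡ 132 (mod 143).
  Combine with x ≡ 1 (mod 3); new modulus lcm = 429.
    Write x = 132 + 143·t and substitute into x ≡ 1 (mod 3): 143·t ≡ 1 − 132 = -131 (mod 3).
    Reduce coefficients mod 3: 2·t ≡ 1 (mod 3).
    The inverse of 2 mod 3 is 2 (since 2·2 = 4 = 1·3 + 1), so t ≡ 2·1 = 2 ≡ 2 (mod 3).
    Then x = 132 + 143·2 = 418, valid modulo lcm(143, 3) = 429: x ≡ 418 (mod 429).
  Combine with x ≡ 1 (mod 5); new modulus lcm = 2145.
    Write x = 418 + 429·t and substitute into x ≡ 1 (mod 5): 429·t ≡ 1 − 418 = -417 (mod 5).
    Reduce coefficients mod 5: 4·t ≡ 3 (mod 5).
    The inverse of 4 mod 5 is 4 (since 4·4 = 16 = 3·5 + 1), so t ≡ 4·3 = 12 ≡ 2 (mod 5).
    Then x = 418 + 429·2 = 1276, valid modulo lcm(429, 5) = 2145: x ≡ 1276 (mod 2145).
Verify against each original: 1276 mod 11 = 0, 1276 mod 13 = 2, 1276 mod 3 = 1, 1276 mod 5 = 1.

x ≡ 1276 (mod 2145).
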